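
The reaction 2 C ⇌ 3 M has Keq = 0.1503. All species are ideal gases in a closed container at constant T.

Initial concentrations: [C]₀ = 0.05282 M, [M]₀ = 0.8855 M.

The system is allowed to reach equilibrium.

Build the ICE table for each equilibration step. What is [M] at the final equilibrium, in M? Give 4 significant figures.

[M]_eq = 0.3069 M

Q₀ = 248.9 vs Keq = 0.1503 ⇒ Q>K, reverse
Step 1:
                   C          M
  I          0.05282     0.8855
  C           0.3857    -0.5786
  E           0.4386     0.3069
  solve Keq expr → x = -0.1929; check Q = 0.1503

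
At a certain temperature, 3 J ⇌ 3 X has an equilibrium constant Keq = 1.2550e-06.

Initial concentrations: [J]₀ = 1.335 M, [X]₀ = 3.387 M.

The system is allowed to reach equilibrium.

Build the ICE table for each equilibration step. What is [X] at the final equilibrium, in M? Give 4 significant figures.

[X]_eq = 0.05039 M

Q₀ = 16.33 vs Keq = 1.2550e-06 ⇒ Q>K, reverse
Step 1:
                    J           X
  Initial       1.335       3.387
  Change        3.337      -3.337
  Equil         4.672     0.05039
  solve Keq expr → x = -1.112; check Q = 1.2550e-06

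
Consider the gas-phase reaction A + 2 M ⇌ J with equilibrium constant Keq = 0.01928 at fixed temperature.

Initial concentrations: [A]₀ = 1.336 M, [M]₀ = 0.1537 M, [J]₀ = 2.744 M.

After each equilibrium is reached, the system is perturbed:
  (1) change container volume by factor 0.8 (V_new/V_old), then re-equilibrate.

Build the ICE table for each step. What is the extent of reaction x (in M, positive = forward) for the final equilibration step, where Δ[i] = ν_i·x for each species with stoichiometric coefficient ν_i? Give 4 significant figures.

x = 0.2297 M

Q₀ = 86.94 vs Keq = 0.01928 ⇒ Q>K, reverse
Step 1:
                    A           M           J
  I             1.336      0.1537       2.744
  C             1.842       3.684      -1.842
  E             3.178       3.837      0.9022
  solve Keq expr → x = -1.842; check Q = 0.01928
Then change container volume by factor 0.8 (V_new/V_old).
Step 2:
                    A           M           J
  I             3.972       4.797       1.128
  C           -0.2297     -0.4594      0.2297
  E             3.743       4.337       1.357
  solve Keq expr → x = 0.2297; check Q = 0.01928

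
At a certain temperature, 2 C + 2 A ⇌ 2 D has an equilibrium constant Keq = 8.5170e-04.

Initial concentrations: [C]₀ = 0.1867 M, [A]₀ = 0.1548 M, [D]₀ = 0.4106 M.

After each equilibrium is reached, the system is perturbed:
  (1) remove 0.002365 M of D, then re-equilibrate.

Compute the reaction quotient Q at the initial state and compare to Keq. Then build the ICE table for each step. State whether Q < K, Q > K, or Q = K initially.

Q₀ = 201.8; Q > K (proceeds reverse)

Q₀ = 201.8 vs Keq = 8.5170e-04 ⇒ Q>K, reverse
Step 1:
                    C           A           D
  init         0.1867      0.1548      0.4106
  Δ            0.4011      0.4011     -0.4011
  eq           0.5878      0.5559    0.009535
  solve Keq expr → x = -0.2005; check Q = 8.5170e-04
Then remove 0.002365 M of D.
Step 2:
                    C           A           D
  init         0.5878      0.5559     0.00717
  Δ         -0.002289   -0.002289    0.002289
  eq           0.5855      0.5536    0.009459
  solve Keq expr → x = 0.001144; check Q = 8.5170e-04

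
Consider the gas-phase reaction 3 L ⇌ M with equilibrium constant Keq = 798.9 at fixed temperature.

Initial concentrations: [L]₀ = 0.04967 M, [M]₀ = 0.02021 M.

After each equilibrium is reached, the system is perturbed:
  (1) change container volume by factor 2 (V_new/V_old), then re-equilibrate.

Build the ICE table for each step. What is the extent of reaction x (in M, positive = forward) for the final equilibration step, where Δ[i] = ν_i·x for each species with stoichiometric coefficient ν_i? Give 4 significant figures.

Q₀ = 164.9 vs Keq = 798.9 ⇒ Q<K, forward
Step 1:
                   L          M
  Initial    0.04967    0.02021
  Change     -0.0177   0.005899
  Equil      0.03197    0.02611
  solve Keq expr → x = 0.005899; check Q = 798.9
Then change container volume by factor 2 (V_new/V_old).
Step 2:
                   L          M
  Initial    0.01599    0.01305
  Change    0.007623  -0.002541
  Equil      0.02361    0.01051
  solve Keq expr → x = -0.002541; check Q = 798.9

x = -0.002541 M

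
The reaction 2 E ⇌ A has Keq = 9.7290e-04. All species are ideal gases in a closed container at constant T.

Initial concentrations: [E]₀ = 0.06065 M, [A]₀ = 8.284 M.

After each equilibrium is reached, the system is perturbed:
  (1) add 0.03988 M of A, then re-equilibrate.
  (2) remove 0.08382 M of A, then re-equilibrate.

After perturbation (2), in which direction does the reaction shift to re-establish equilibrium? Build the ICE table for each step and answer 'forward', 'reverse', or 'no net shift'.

Q₀ = 2252 vs Keq = 9.7290e-04 ⇒ Q>K, reverse
Step 1:
                  E         A
  init      0.06065     8.284
  Δ           16.06    -8.031
  eq          16.12    0.2529
  solve Keq expr → x = -8.031; check Q = 9.7290e-04
Then add 0.03988 M of A.
Step 2:
                  E         A
  init        16.12    0.2928
  Δ         0.07504  -0.03752
  eq           16.2    0.2553
  solve Keq expr → x = -0.03752; check Q = 9.7290e-04
Then remove 0.08382 M of A.
Step 3:
                  E         A
  init         16.2    0.1714
  Δ         -0.1577   0.07887
  eq          16.04    0.2503
  solve Keq expr → x = 0.07887; check Q = 9.7290e-04

Direction: forward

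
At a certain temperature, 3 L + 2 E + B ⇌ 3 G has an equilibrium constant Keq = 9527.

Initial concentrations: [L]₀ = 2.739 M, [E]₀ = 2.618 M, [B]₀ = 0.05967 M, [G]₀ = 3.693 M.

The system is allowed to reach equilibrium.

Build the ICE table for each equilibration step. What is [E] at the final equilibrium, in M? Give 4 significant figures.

Q₀ = 5.993 vs Keq = 9527 ⇒ Q<K, forward
Step 1:
                  L         E         B         G
  I           2.739     2.618   0.05967     3.693
  C         -0.1788   -0.1192  -0.05961    0.1788
  E            2.56     2.499 5.8148e-05     3.872
  solve Keq expr → x = 0.05961; check Q = 9527

[E]_eq = 2.499 M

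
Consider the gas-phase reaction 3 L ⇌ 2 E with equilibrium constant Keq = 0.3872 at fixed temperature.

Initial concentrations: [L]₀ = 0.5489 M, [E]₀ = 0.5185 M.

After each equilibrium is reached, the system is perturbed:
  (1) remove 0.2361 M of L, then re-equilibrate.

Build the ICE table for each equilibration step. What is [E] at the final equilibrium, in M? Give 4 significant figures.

Q₀ = 1.626 vs Keq = 0.3872 ⇒ Q>K, reverse
Step 1:
                    L           E
  Initial      0.5489      0.5185
  Change       0.1877     -0.1251
  Equil        0.7366      0.3934
  solve Keq expr → x = -0.06256; check Q = 0.3872
Then remove 0.2361 M of L.
Step 2:
                    L           E
  Initial      0.5005      0.3934
  Change       0.1266    -0.08439
  Equil        0.6271       0.309
  solve Keq expr → x = -0.04219; check Q = 0.3872

[E]_eq = 0.309 M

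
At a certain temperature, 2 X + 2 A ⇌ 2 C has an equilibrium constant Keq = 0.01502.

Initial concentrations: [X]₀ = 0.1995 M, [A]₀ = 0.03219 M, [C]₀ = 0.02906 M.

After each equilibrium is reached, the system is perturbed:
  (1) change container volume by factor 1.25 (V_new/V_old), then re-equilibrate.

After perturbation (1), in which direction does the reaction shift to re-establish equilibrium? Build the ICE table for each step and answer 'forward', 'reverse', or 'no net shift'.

Direction: reverse

Q₀ = 20.48 vs Keq = 0.01502 ⇒ Q>K, reverse
Step 1:
                  X         A         C
  Initial    0.1995   0.03219   0.02906
  Change     0.0274    0.0274   -0.0274
  Equil      0.2269   0.05959  0.001657
  solve Keq expr → x = -0.0137; check Q = 0.01502
Then change container volume by factor 1.25 (V_new/V_old).
Step 2:
                  X         A         C
  Initial    0.1815   0.04767  0.001326
  Change  2.5790e-04 2.5790e-04 -2.5790e-04
  Equil      0.1818   0.04793  0.001068
  solve Keq expr → x = -1.2895e-04; check Q = 0.01502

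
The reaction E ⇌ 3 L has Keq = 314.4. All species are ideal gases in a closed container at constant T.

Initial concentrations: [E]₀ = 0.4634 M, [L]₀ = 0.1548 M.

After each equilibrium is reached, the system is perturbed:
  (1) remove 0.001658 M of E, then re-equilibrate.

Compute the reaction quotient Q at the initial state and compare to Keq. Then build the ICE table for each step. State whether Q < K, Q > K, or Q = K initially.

Q₀ = 0.008005 vs Keq = 314.4 ⇒ Q<K, forward
Step 1:
                   E          L
  I           0.4634     0.1548
  C          -0.4524      1.357
  E          0.01099      1.512
  solve Keq expr → x = 0.4524; check Q = 314.4
Then remove 0.001658 M of E.
Step 2:
                   E          L
  I         0.009337      1.512
  C         0.001556  -0.004669
  E          0.01089      1.507
  solve Keq expr → x = -0.001556; check Q = 314.4

Q₀ = 0.008005; Q < K (proceeds forward)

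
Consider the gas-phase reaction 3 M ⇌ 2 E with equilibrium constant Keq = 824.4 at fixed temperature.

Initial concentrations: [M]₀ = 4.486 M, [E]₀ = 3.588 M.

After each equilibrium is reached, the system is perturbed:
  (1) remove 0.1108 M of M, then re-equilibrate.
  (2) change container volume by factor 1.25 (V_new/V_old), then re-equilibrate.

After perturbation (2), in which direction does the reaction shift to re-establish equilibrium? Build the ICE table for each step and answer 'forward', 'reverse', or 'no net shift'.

Q₀ = 0.1426 vs Keq = 824.4 ⇒ Q<K, forward
Step 1:
                  M         E
  init        4.486     3.588
  Δ          -4.121     2.747
  eq         0.3651     6.335
  solve Keq expr → x = 1.374; check Q = 824.4
Then remove 0.1108 M of M.
Step 2:
                  M         E
  init       0.2543     6.335
  Δ           0.108  -0.07202
  eq         0.3624     6.263
  solve Keq expr → x = -0.03601; check Q = 824.4
Then change container volume by factor 1.25 (V_new/V_old).
Step 3:
                  M         E
  init       0.2899     5.011
  Δ         0.02178  -0.01452
  eq         0.3117     4.996
  solve Keq expr → x = -0.00726; check Q = 824.4

Direction: reverse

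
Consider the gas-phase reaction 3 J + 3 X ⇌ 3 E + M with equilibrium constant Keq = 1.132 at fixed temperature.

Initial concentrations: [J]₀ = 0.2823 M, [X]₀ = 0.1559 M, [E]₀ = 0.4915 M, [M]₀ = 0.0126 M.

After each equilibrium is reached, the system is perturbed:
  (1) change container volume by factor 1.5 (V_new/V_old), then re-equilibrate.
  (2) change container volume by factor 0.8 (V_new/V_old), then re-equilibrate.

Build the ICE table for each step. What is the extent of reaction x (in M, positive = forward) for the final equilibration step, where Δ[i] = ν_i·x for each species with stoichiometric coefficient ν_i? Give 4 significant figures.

Q₀ = 17.55 vs Keq = 1.132 ⇒ Q>K, reverse
Step 1:
                  J         X         E         M
  Initial    0.2823    0.1559    0.4915    0.0126
  Change    0.03085   0.03085  -0.03085  -0.01028
  Equil      0.3132    0.1868    0.4606  0.002316
  solve Keq expr → x = -0.01028; check Q = 1.132
Then change container volume by factor 1.5 (V_new/V_old).
Step 2:
                  J         X         E         M
  Initial    0.2088    0.1245    0.3071  0.001544
  Change    0.00233   0.00233  -0.00233 -7.7671e-04
  Equil      0.2111    0.1268    0.3048 7.6747e-04
  solve Keq expr → x = -7.7671e-04; check Q = 1.132
Then change container volume by factor 0.8 (V_new/V_old).
Step 3:
                  J         X         E         M
  Initial    0.2639    0.1585     0.381 9.5933e-04
  Change  -0.001387 -0.001387  0.001387 4.6217e-04
  Equil      0.2625    0.1572    0.3823  0.001422
  solve Keq expr → x = 4.6217e-04; check Q = 1.132

x = 4.6217e-04 M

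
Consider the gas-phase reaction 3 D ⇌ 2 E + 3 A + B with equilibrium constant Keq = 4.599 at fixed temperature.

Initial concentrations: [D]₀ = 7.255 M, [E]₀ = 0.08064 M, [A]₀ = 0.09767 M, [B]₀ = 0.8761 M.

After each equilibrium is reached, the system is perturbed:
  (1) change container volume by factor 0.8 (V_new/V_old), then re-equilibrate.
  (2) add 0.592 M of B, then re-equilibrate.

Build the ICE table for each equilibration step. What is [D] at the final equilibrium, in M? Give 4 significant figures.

[D]_eq = 5.574 M

Q₀ = 1.3900e-08 vs Keq = 4.599 ⇒ Q<K, forward
Step 1:
                  D         E         A         B
  Initial     7.255   0.08064   0.09767    0.8761
  Change     -3.156     2.104     3.156     1.052
  Equil       4.099     2.184     3.253     1.928
  solve Keq expr → x = 1.052; check Q = 4.599
Then change container volume by factor 0.8 (V_new/V_old).
Step 2:
                  D         E         A         B
  Initial     5.124     2.731     4.067      2.41
  Change     0.3367   -0.2245   -0.3367   -0.1122
  Equil       5.461     2.506      3.73     2.298
  solve Keq expr → x = -0.1122; check Q = 4.599
Then add 0.592 M of B.
Step 3:
                  D         E         A         B
  Initial     5.461     2.506      3.73      2.89
  Change     0.1137  -0.07577   -0.1137  -0.03789
  Equil       5.574      2.43     3.616     2.852
  solve Keq expr → x = -0.03789; check Q = 4.599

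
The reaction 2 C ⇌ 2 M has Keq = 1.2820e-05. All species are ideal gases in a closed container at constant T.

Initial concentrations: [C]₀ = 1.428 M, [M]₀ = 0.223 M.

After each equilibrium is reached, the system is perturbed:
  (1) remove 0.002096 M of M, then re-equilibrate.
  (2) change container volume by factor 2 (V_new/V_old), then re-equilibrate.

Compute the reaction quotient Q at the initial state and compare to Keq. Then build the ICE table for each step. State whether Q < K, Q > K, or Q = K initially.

Q₀ = 0.02439; Q > K (proceeds reverse)

Q₀ = 0.02439 vs Keq = 1.2820e-05 ⇒ Q>K, reverse
Step 1:
                    C           M
  init          1.428       0.223
  Δ            0.2171     -0.2171
  eq            1.645     0.00589
  solve Keq expr → x = -0.1086; check Q = 1.2820e-05
Then remove 0.002096 M of M.
Step 2:
                    C           M
  init          1.645    0.003794
  Δ         -0.002089    0.002089
  eq            1.643    0.005883
  solve Keq expr → x = 0.001044; check Q = 1.2820e-05
Then change container volume by factor 2 (V_new/V_old).
Step 3:
                    C           M
  init         0.8215    0.002941
  Δ                 0           0
  eq           0.8215    0.002941
  solve Keq expr → x = 0; check Q = 1.2820e-05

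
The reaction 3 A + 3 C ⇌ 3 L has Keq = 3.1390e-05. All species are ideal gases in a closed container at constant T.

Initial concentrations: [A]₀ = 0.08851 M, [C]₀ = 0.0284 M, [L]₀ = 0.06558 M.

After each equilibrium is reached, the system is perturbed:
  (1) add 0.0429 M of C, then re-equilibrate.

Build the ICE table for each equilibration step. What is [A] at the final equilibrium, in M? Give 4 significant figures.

[A]_eq = 0.1534 M

Q₀ = 1.7758e+04 vs Keq = 3.1390e-05 ⇒ Q>K, reverse
Step 1:
                   A          C          L
  Initial    0.08851     0.0284    0.06558
  Change     0.06513    0.06513   -0.06513
  Equil       0.1536    0.09353 4.5327e-04
  solve Keq expr → x = -0.02171; check Q = 3.1390e-05
Then add 0.0429 M of C.
Step 2:
                   A          C          L
  Initial     0.1536     0.1364 4.5327e-04
  Change  -2.0603e-04 -2.0603e-04 2.0603e-04
  Equil       0.1534     0.1362 6.5930e-04
  solve Keq expr → x = 6.8677e-05; check Q = 3.1390e-05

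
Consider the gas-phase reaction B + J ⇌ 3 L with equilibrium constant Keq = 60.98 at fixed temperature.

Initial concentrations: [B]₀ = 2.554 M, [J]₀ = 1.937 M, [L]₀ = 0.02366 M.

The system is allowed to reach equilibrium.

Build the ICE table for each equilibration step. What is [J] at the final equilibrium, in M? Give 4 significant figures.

Q₀ = 2.6773e-06 vs Keq = 60.98 ⇒ Q<K, forward
Step 1:
                   B          J          L
  init         2.554      1.937    0.02366
  Δ           -1.254     -1.254      3.761
  eq             1.3     0.6834      3.784
  solve Keq expr → x = 1.254; check Q = 60.98

[J]_eq = 0.6834 M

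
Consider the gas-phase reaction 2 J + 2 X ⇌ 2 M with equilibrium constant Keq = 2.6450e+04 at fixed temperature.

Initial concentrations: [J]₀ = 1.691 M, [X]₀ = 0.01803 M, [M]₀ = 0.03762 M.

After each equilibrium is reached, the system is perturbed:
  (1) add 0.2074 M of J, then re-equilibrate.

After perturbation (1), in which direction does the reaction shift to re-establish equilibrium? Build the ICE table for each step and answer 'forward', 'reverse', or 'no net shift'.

Q₀ = 1.523 vs Keq = 2.6450e+04 ⇒ Q<K, forward
Step 1:
                    J           X           M
  init          1.691     0.01803     0.03762
  Δ          -0.01783    -0.01783     0.01783
  eq            1.673  2.0376e-04     0.05545
  solve Keq expr → x = 0.008913; check Q = 2.6450e+04
Then add 0.2074 M of J.
Step 2:
                    J           X           M
  init          1.881  2.0376e-04     0.05545
  Δ       -2.2396e-05 -2.2396e-05  2.2396e-05
  eq            1.881  1.8136e-04     0.05547
  solve Keq expr → x = 1.1198e-05; check Q = 2.6450e+04

Direction: forward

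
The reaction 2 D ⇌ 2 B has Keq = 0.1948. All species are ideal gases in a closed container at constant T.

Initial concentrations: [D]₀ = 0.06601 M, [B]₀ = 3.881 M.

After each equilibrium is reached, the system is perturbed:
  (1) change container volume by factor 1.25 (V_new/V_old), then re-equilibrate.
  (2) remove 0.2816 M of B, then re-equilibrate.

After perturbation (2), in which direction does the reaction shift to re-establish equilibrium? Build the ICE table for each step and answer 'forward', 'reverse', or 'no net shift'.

Direction: forward

Q₀ = 3457 vs Keq = 0.1948 ⇒ Q>K, reverse
Step 1:
                   D          B
  init       0.06601      3.881
  Δ            2.672     -2.672
  eq           2.738      1.209
  solve Keq expr → x = -1.336; check Q = 0.1948
Then change container volume by factor 1.25 (V_new/V_old).
Step 2:
                   D          B
  init         2.191     0.9669
  Δ                0          0
  eq           2.191     0.9669
  solve Keq expr → x = 0; check Q = 0.1948
Then remove 0.2816 M of B.
Step 3:
                   D          B
  init         2.191     0.6853
  Δ          -0.1954     0.1954
  eq           1.995     0.8807
  solve Keq expr → x = 0.09769; check Q = 0.1948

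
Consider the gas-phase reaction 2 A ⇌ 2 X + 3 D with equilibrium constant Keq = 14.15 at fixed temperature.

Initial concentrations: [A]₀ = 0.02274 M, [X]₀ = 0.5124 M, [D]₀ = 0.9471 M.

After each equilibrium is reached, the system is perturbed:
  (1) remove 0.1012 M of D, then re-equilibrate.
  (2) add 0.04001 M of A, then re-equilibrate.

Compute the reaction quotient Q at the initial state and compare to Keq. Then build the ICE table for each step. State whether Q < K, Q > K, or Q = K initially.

Q₀ = 431.3 vs Keq = 14.15 ⇒ Q>K, reverse
Step 1:
                    A           X           D
  init        0.02274      0.5124      0.9471
  Δ           0.06872    -0.06872     -0.1031
  eq          0.09146      0.4437       0.844
  solve Keq expr → x = -0.03436; check Q = 14.15
Then remove 0.1012 M of D.
Step 2:
                    A           X           D
  init        0.09146      0.4437      0.7428
  Δ          -0.01134     0.01134     0.01701
  eq          0.08012       0.455      0.7598
  solve Keq expr → x = 0.00567; check Q = 14.15
Then add 0.04001 M of A.
Step 3:
                    A           X           D
  init         0.1201       0.455      0.7598
  Δ          -0.02795     0.02795     0.04193
  eq          0.09218       0.483      0.8018
  solve Keq expr → x = 0.01398; check Q = 14.15

Q₀ = 431.3; Q > K (proceeds reverse)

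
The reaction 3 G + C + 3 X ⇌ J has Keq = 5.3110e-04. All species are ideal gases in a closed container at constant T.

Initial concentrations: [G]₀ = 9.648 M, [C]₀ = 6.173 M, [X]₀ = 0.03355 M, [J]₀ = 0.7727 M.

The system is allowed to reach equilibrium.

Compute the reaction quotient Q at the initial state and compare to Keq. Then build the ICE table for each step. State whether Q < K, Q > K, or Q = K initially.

Q₀ = 3.691 vs Keq = 5.3110e-04 ⇒ Q>K, reverse
Step 1:
                   G          C          X          J
  init         9.648      6.173    0.03355     0.7727
  Δ           0.5196     0.1732     0.5196    -0.1732
  eq           10.17      6.346     0.5531     0.5995
  solve Keq expr → x = -0.1732; check Q = 5.3110e-04

Q₀ = 3.691; Q > K (proceeds reverse)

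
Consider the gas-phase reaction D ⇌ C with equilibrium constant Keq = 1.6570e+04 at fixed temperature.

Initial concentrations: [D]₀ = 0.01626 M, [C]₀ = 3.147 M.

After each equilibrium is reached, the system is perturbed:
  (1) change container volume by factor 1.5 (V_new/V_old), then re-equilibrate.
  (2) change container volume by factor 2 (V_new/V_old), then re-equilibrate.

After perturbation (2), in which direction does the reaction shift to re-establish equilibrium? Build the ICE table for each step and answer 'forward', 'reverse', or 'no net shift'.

Direction: no net shift

Q₀ = 193.5 vs Keq = 1.6570e+04 ⇒ Q<K, forward
Step 1:
                  D         C
  Initial   0.01626     3.147
  Change   -0.01607   0.01607
  Equil   1.9089e-04     3.163
  solve Keq expr → x = 0.01607; check Q = 1.6570e+04
Then change container volume by factor 1.5 (V_new/V_old).
Step 2:
                  D         C
  Initial 1.2726e-04     2.109
  Change          0         0
  Equil   1.2726e-04     2.109
  solve Keq expr → x = 0; check Q = 1.6570e+04
Then change container volume by factor 2 (V_new/V_old).
Step 3:
                  D         C
  Initial 6.3630e-05     1.054
  Change          0         0
  Equil   6.3630e-05     1.054
  solve Keq expr → x = 0; check Q = 1.6570e+04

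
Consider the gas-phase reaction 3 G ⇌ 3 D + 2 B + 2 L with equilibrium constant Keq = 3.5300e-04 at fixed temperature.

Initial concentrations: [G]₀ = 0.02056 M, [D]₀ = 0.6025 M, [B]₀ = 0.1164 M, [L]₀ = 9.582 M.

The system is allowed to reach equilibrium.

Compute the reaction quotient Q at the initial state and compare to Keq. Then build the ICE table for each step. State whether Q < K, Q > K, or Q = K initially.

Q₀ = 3.1305e+04 vs Keq = 3.5300e-04 ⇒ Q>K, reverse
Step 1:
                   G          D          B          L
  init       0.02056     0.6025     0.1164      9.582
  Δ           0.1737    -0.1737    -0.1158    -0.1158
  eq          0.1943     0.4288 6.0516e-04      9.466
  solve Keq expr → x = -0.0579; check Q = 3.5300e-04

Q₀ = 3.1305e+04; Q > K (proceeds reverse)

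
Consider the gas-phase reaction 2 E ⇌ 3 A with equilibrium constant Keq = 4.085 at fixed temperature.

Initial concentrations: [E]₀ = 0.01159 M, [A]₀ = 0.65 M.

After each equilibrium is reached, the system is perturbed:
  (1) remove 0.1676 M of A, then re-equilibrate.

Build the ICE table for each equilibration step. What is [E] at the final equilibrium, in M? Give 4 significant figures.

[E]_eq = 0.1014 M

Q₀ = 2044 vs Keq = 4.085 ⇒ Q>K, reverse
Step 1:
                   E          A
  I          0.01159       0.65
  C           0.1359    -0.2038
  E           0.1475     0.4462
  solve Keq expr → x = -0.06794; check Q = 4.085
Then remove 0.1676 M of A.
Step 2:
                   E          A
  I           0.1475     0.2786
  C         -0.04604    0.06906
  E           0.1014     0.3477
  solve Keq expr → x = 0.02302; check Q = 4.085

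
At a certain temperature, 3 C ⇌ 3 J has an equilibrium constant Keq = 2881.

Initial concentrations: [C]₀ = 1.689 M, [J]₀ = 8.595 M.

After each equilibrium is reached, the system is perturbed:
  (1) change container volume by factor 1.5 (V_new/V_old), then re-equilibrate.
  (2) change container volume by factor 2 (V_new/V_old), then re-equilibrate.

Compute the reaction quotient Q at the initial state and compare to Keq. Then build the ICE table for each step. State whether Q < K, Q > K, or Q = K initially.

Q₀ = 131.8 vs Keq = 2881 ⇒ Q<K, forward
Step 1:
                   C          J
  init         1.689      8.595
  Δ           -1.014      1.014
  eq          0.6753      9.609
  solve Keq expr → x = 0.3379; check Q = 2881
Then change container volume by factor 1.5 (V_new/V_old).
Step 2:
                   C          J
  init        0.4502      6.406
  Δ                0          0
  eq          0.4502      6.406
  solve Keq expr → x = 0; check Q = 2881
Then change container volume by factor 2 (V_new/V_old).
Step 3:
                   C          J
  init        0.2251      3.203
  Δ                0          0
  eq          0.2251      3.203
  solve Keq expr → x = 0; check Q = 2881

Q₀ = 131.8; Q < K (proceeds forward)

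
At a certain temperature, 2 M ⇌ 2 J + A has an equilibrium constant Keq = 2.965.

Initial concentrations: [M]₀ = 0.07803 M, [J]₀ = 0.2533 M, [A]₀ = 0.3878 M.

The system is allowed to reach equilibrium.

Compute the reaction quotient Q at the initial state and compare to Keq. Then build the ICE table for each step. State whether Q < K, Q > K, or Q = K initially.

Q₀ = 4.087 vs Keq = 2.965 ⇒ Q>K, reverse
Step 1:
                   M          J          A
  I          0.07803     0.2533     0.3878
  C          0.00957   -0.00957  -0.004785
  E           0.0876     0.2437      0.383
  solve Keq expr → x = -0.004785; check Q = 2.965

Q₀ = 4.087; Q > K (proceeds reverse)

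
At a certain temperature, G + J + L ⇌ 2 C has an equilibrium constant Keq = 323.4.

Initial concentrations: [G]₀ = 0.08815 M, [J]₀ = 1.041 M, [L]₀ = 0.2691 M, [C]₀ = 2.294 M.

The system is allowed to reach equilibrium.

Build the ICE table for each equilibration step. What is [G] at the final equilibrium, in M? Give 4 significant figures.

[G]_eq = 0.06682 M

Q₀ = 213.1 vs Keq = 323.4 ⇒ Q<K, forward
Step 1:
                  G         J         L         C
  I         0.08815     1.041    0.2691     2.294
  C        -0.02133  -0.02133  -0.02133   0.04265
  E         0.06682      1.02    0.2478     2.337
  solve Keq expr → x = 0.02133; check Q = 323.4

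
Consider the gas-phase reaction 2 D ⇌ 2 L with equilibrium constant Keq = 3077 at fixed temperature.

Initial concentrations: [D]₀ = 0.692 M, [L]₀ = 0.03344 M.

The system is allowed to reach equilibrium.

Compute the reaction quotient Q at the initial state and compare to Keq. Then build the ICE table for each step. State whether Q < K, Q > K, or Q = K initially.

Q₀ = 0.002335 vs Keq = 3077 ⇒ Q<K, forward
Step 1:
                   D          L
  init         0.692    0.03344
  Δ          -0.6792     0.6792
  eq         0.01285     0.7126
  solve Keq expr → x = 0.3396; check Q = 3077

Q₀ = 0.002335; Q < K (proceeds forward)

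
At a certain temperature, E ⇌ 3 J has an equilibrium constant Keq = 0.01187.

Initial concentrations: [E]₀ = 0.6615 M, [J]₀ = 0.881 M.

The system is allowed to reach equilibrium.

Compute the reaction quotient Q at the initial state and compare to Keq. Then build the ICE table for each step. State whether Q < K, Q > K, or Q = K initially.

Q₀ = 1.034 vs Keq = 0.01187 ⇒ Q>K, reverse
Step 1:
                   E          J
  I           0.6615      0.881
  C           0.2207    -0.6622
  E           0.8822     0.2188
  solve Keq expr → x = -0.2207; check Q = 0.01187

Q₀ = 1.034; Q > K (proceeds reverse)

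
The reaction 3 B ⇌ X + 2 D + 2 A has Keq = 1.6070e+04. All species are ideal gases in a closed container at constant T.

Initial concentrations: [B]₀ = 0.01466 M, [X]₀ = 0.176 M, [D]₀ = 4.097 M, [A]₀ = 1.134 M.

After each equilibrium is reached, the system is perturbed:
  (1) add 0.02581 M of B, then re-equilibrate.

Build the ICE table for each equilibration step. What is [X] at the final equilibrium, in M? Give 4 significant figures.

[X]_eq = 0.1693 M

Q₀ = 1.2058e+06 vs Keq = 1.6070e+04 ⇒ Q>K, reverse
Step 1:
                    B           X           D           A
  init        0.01466       0.176       4.097       1.134
  Δ           0.04408    -0.01469    -0.02938    -0.02938
  eq          0.05874      0.1613       4.068       1.105
  solve Keq expr → x = -0.01469; check Q = 1.6070e+04
Then add 0.02581 M of B.
Step 2:
                    B           X           D           A
  init        0.08455      0.1613       4.068       1.105
  Δ          -0.02411    0.008038     0.01608     0.01608
  eq          0.06043      0.1693       4.084       1.121
  solve Keq expr → x = 0.008038; check Q = 1.6070e+04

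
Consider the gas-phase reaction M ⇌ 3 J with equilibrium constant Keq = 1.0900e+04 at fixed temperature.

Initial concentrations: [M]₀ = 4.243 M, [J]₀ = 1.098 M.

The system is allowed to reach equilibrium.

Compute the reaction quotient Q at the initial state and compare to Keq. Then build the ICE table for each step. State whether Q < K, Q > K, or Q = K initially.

Q₀ = 0.312 vs Keq = 1.0900e+04 ⇒ Q<K, forward
Step 1:
                    M           J
  init          4.243       1.098
  Δ            -4.032        12.1
  eq           0.2108       13.19
  solve Keq expr → x = 4.032; check Q = 1.0900e+04

Q₀ = 0.312; Q < K (proceeds forward)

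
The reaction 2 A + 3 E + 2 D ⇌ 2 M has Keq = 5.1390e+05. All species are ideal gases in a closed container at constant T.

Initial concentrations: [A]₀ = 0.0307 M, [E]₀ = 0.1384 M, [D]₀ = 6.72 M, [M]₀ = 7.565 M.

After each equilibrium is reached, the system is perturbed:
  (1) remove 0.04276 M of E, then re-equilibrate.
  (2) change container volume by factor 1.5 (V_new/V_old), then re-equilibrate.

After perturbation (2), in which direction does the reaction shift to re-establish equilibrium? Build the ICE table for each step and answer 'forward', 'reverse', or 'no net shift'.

Direction: reverse

Q₀ = 5.0722e+05 vs Keq = 5.1390e+05 ⇒ Q<K, forward
Step 1:
                   A          E          D          M
  init        0.0307     0.1384       6.72      7.565
  Δ       -1.3303e-04 -1.9955e-04 -1.3303e-04 1.3303e-04
  eq         0.03057     0.1382       6.72      7.565
  solve Keq expr → x = 6.6515e-05; check Q = 5.1390e+05
Then remove 0.04276 M of E.
Step 2:
                   A          E          D          M
  init       0.03057    0.09544       6.72      7.565
  Δ          0.01113    0.01669    0.01113   -0.01113
  eq         0.04169     0.1121      6.731      7.554
  solve Keq expr → x = -0.005563; check Q = 5.1390e+05
Then change container volume by factor 1.5 (V_new/V_old).
Step 3:
                   A          E          D          M
  init        0.0278    0.07475      4.487      5.036
  Δ          0.01901    0.02851    0.01901   -0.01901
  eq          0.0468     0.1033      4.506      5.017
  solve Keq expr → x = -0.009503; check Q = 5.1390e+05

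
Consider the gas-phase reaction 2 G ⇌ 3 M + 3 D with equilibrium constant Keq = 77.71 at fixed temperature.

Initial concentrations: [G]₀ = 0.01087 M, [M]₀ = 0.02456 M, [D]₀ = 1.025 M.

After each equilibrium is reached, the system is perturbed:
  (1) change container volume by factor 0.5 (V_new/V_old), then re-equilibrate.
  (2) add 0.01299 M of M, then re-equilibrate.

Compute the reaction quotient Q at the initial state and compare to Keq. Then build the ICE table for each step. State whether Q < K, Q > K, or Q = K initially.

Q₀ = 0.135 vs Keq = 77.71 ⇒ Q<K, forward
Step 1:
                    G           M           D
  I           0.01087     0.02456       1.025
  C         -0.009927     0.01489     0.01489
  E        9.4261e-04     0.03945        1.04
  solve Keq expr → x = 0.004964; check Q = 77.71
Then change container volume by factor 0.5 (V_new/V_old).
Step 2:
                    G           M           D
  I          0.001885      0.0789        2.08
  C          0.004646   -0.006969   -0.006969
  E          0.006531     0.07193       2.073
  solve Keq expr → x = -0.002323; check Q = 77.71
Then add 0.01299 M of M.
Step 3:
                    G           M           D
  I          0.006531     0.08492       2.073
  C          0.001502   -0.002254   -0.002254
  E          0.008034     0.08267       2.071
  solve Keq expr → x = -7.5119e-04; check Q = 77.71

Q₀ = 0.135; Q < K (proceeds forward)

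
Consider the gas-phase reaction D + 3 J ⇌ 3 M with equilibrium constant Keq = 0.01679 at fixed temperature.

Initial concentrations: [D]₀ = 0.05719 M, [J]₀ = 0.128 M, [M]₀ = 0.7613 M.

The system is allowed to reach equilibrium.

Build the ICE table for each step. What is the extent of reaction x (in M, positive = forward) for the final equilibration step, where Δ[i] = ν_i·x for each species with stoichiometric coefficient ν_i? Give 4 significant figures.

x = -0.2117 M

Q₀ = 3679 vs Keq = 0.01679 ⇒ Q>K, reverse
Step 1:
                  D         J         M
  I         0.05719     0.128    0.7613
  C          0.2117    0.6352   -0.6352
  E          0.2689    0.7632    0.1261
  solve Keq expr → x = -0.2117; check Q = 0.01679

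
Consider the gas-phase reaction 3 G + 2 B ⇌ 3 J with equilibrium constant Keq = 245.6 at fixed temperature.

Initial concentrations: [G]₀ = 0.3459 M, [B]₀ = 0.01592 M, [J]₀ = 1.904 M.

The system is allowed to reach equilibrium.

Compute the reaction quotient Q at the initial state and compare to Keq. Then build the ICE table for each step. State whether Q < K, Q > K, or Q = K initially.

Q₀ = 6.5806e+05 vs Keq = 245.6 ⇒ Q>K, reverse
Step 1:
                   G          B          J
  init        0.3459    0.01592      1.904
  Δ           0.3234     0.2156    -0.3234
  eq          0.6693     0.2315      1.581
  solve Keq expr → x = -0.1078; check Q = 245.6

Q₀ = 6.5806e+05; Q > K (proceeds reverse)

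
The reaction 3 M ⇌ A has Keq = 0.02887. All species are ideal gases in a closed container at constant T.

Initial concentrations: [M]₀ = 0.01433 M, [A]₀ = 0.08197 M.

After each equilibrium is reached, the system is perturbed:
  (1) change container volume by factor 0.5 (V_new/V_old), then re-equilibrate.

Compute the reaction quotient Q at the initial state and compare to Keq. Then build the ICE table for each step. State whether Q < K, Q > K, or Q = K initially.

Q₀ = 2.7856e+04 vs Keq = 0.02887 ⇒ Q>K, reverse
Step 1:
                    M           A
  Initial     0.01433     0.08197
  Change       0.2444    -0.08147
  Equil        0.2587  5.0008e-04
  solve Keq expr → x = -0.08147; check Q = 0.02887
Then change container volume by factor 0.5 (V_new/V_old).
Step 2:
                    M           A
  Initial      0.5175       0.001
  Change    -0.008425    0.002808
  Equil        0.5091    0.003808
  solve Keq expr → x = 0.002808; check Q = 0.02887

Q₀ = 2.7856e+04; Q > K (proceeds reverse)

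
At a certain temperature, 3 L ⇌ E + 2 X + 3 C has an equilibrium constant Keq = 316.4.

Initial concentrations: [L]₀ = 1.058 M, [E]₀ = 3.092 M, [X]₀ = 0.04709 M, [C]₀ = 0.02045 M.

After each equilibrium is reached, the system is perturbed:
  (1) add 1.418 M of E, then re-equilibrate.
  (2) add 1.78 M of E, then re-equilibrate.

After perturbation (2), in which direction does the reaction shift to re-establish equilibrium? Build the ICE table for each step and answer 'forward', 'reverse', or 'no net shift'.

Direction: reverse

Q₀ = 4.9513e-08 vs Keq = 316.4 ⇒ Q<K, forward
Step 1:
                    L           E           X           C
  Initial       1.058       3.092     0.04709     0.02045
  Change      -0.9048      0.3016      0.6032      0.9048
  Equil        0.1532       3.394      0.6503      0.9253
  solve Keq expr → x = 0.3016; check Q = 316.4
Then add 1.418 M of E.
Step 2:
                    L           E           X           C
  Initial      0.1532       4.812      0.6503      0.9253
  Change      0.01448   -0.004825   -0.009651    -0.01448
  Equil        0.1676       4.807      0.6407      0.9108
  solve Keq expr → x = -0.004825; check Q = 316.4
Then add 1.78 M of E.
Step 3:
                    L           E           X           C
  Initial      0.1676       6.587      0.6407      0.9108
  Change       0.0139   -0.004635   -0.009269     -0.0139
  Equil        0.1815       6.582      0.6314      0.8969
  solve Keq expr → x = -0.004635; check Q = 316.4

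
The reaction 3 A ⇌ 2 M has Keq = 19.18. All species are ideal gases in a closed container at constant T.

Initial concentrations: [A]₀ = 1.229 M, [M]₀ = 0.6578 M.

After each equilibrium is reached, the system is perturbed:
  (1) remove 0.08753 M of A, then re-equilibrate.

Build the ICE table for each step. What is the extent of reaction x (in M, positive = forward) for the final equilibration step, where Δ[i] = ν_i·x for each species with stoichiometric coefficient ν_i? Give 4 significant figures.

x = -0.02521 M

Q₀ = 0.2331 vs Keq = 19.18 ⇒ Q<K, forward
Step 1:
                    A           M
  Initial       1.229      0.6578
  Change       -0.808      0.5386
  Equil         0.421       1.196
  solve Keq expr → x = 0.2693; check Q = 19.18
Then remove 0.08753 M of A.
Step 2:
                    A           M
  Initial      0.3335       1.196
  Change      0.07562    -0.05041
  Equil        0.4091       1.146
  solve Keq expr → x = -0.02521; check Q = 19.18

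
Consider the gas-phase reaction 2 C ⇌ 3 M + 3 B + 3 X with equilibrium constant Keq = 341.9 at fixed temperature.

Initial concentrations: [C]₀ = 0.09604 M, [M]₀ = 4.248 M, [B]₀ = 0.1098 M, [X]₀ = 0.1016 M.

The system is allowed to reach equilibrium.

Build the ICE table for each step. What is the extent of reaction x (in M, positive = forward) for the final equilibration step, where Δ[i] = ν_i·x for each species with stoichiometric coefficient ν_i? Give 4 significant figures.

x = 0.04461 M

Q₀ = 0.01154 vs Keq = 341.9 ⇒ Q<K, forward
Step 1:
                   C          M          B          X
  I          0.09604      4.248     0.1098     0.1016
  C         -0.08923     0.1338     0.1338     0.1338
  E         0.006815      4.382     0.2436     0.2354
  solve Keq expr → x = 0.04461; check Q = 341.9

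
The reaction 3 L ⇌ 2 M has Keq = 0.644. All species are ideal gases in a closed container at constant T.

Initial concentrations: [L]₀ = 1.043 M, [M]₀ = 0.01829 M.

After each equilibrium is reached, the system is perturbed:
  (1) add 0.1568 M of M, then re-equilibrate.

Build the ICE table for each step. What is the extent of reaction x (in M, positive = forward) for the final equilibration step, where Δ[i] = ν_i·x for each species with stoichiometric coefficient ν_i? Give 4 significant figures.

Q₀ = 2.9483e-04 vs Keq = 0.644 ⇒ Q<K, forward
Step 1:
                   L          M
  Initial      1.043    0.01829
  Change     -0.4805     0.3203
  Equil       0.5625     0.3386
  solve Keq expr → x = 0.1602; check Q = 0.644
Then add 0.1568 M of M.
Step 2:
                   L          M
  Initial     0.5625     0.4954
  Change     0.09754   -0.06503
  Equil       0.6601     0.4304
  solve Keq expr → x = -0.03251; check Q = 0.644

x = -0.03251 M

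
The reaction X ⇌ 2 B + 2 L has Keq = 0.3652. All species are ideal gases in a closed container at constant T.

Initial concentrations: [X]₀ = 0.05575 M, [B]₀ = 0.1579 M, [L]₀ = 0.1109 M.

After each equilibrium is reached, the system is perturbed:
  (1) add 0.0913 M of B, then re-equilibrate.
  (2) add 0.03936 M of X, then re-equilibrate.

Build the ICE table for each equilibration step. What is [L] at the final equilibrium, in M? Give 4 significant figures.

Q₀ = 0.0055 vs Keq = 0.3652 ⇒ Q<K, forward
Step 1:
                  X         B         L
  init      0.05575    0.1579    0.1109
  Δ        -0.04815   0.09631   0.09631
  eq       0.007597    0.2542    0.2072
  solve Keq expr → x = 0.04815; check Q = 0.3652
Then add 0.0913 M of B.
Step 2:
                  X         B         L
  init     0.007597    0.3455    0.2072
  Δ         0.00456 -0.009121 -0.009121
  eq        0.01216    0.3364    0.1981
  solve Keq expr → x = -0.00456; check Q = 0.3652
Then add 0.03936 M of X.
Step 3:
                  X         B         L
  init      0.05152    0.3364    0.1981
  Δ        -0.02581   0.05162   0.05162
  eq        0.02571     0.388    0.2497
  solve Keq expr → x = 0.02581; check Q = 0.3652

[L]_eq = 0.2497 M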